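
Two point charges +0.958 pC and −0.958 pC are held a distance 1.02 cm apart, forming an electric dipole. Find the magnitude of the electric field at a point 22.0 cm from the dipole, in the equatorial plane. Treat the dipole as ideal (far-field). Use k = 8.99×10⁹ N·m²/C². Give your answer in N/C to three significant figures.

Dipole moment p = qd = (9.58×10⁻¹³ C)(0.0102 m) = 9.772×10⁻¹⁵ C·m.
On the perpendicular bisector E = kp/r³ (half the axial value at the same distance).
E = (8.99×10⁹)(9.772×10⁻¹⁵) / (0.220)³ = 0.008250 N/C.

E ≈ 0.00825 N/C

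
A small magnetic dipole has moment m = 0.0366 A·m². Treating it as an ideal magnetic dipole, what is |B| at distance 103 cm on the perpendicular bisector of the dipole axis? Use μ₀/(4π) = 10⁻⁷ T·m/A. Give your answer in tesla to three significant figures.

B ≈ 3.35×10⁻⁹ T

In the equatorial plane B = (μ₀/4π)·m/r³ (half the axial value).
B = (10⁻⁷)·(0.0366) / (1.03)³ = 3.349×10⁻⁹ T.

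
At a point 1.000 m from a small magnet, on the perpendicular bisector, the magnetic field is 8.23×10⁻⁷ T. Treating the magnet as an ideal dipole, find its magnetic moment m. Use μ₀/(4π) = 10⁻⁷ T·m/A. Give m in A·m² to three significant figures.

m ≈ 8.23 A·m²

In the equatorial plane B = (μ₀/4π)·m/r³, so m = Br³·4π/(μ₀).
m = (8.23×10⁻⁷)·(1.00)³ / (10⁻⁷) = 8.230 A·m².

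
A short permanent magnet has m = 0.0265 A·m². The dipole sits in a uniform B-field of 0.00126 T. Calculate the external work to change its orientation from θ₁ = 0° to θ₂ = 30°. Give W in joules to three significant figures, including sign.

W ≈ 4.47×10⁻⁶ J

W_ext = ΔU = −mB cosθ₂ + mB cosθ₁ = mB(cosθ₁ − cosθ₂).
W = (0.0265)(0.00126)·(cos0° − cos30°) = (3.339×10⁻⁵)·(+0.1340) = 4.473×10⁻⁶ J.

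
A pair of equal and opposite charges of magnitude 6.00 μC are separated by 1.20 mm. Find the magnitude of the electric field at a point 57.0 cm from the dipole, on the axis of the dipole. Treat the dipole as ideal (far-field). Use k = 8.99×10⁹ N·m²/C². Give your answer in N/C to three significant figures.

Dipole moment p = qd = (6.00×10⁻⁶ C)(0.00120 m) = 7.20×10⁻⁹ C·m.
On the dipole axis E = 2kp/r³.
E = 2·(8.99×10⁹)(7.20×10⁻⁹) / (0.570)³ = 699.0 N/C.

E ≈ 699 N/C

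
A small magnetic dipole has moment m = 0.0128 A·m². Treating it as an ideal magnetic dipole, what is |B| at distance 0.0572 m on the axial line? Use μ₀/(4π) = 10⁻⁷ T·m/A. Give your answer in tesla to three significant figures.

On axis B = (μ₀/4π)·2m/r³.
B = 2·(10⁻⁷)·(0.0128) / (0.0572)³ = 1.368×10⁻⁵ T.

B ≈ 1.37×10⁻⁵ T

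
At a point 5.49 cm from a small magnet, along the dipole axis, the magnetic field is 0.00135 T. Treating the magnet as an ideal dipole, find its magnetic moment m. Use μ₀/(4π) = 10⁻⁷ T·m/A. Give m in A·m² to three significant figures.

On axis B = (μ₀/4π)·2m/r³, so m = Br³·4π/(μ₀·2).
m = (0.00135)·(0.0549)³ / (2·10⁻⁷) = 1.117 A·m².

m ≈ 1.12 A·m²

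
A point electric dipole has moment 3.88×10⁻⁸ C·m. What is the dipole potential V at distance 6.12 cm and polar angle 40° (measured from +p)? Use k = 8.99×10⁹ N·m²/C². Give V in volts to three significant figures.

The dipole potential is V = kp cosθ / r².
V = (8.99×10⁹)(3.88×10⁻⁸)·cos40° / (0.0612)² = 7.134×10⁴ V.

V ≈ 7.13×10⁴ V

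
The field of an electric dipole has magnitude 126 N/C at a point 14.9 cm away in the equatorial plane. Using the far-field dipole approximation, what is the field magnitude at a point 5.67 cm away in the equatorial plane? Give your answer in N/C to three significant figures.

E ≈ 2290 N/C

Dipole fields scale as 1/r³ in the far field; the geometry is the same at both points.
E₂ = E₁ · (r₁/r₂)³ = 126 · (14.9/5.67)³.
(r₁/r₂)³ = (2.628)³ = 18.15.
E₂ ≈ 2287 N/C.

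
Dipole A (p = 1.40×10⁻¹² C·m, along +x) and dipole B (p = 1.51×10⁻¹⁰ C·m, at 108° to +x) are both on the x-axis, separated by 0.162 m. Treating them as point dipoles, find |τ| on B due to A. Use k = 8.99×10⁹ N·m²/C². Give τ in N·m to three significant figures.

The second dipole sits on the axis of the first, so the field there is axial: E₁ = 2kp₁/r³ along +x.
E₁ = 2(8.99×10⁹)(1.40×10⁻¹²)/(0.162)³ = 5.921 N/C.
Torque on the second dipole: τ = p₂ E₁ sinθ.
τ = (1.51×10⁻¹⁰)(5.921)·sin108° = 8.503×10⁻¹⁰ N·m.

τ ≈ 8.50×10⁻¹⁰ N·m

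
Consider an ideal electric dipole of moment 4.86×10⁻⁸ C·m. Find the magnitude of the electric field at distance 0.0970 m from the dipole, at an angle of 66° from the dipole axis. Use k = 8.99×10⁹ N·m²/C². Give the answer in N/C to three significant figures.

At angle θ the dipole field magnitude is E = (kp/r³)·√(1 + 3cos²θ).
kp/r³ = (8.99×10⁹)(4.86×10⁻⁸) / (0.0970)³ = 4.787×10⁵ N/C.
√(1 + 3cos²66°) = √(1 + 3·0.1654) = √1.4963 ≈ 1.2232.
E ≈ 4.787×10⁵ × 1.223 = 5.856×10⁵ N/C.

E ≈ 5.86×10⁵ N/C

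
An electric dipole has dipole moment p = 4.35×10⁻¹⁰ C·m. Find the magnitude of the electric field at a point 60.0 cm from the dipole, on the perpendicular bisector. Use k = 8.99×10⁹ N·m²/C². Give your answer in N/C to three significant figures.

On the perpendicular bisector E = kp/r³ (half the axial value at the same distance).
E = (8.99×10⁹)(4.35×10⁻¹⁰) / (0.600)³ = 18.10 N/C.

E ≈ 18.1 N/C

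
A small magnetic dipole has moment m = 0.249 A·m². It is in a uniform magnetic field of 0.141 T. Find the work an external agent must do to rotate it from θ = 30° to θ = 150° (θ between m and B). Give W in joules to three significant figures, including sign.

W_ext = ΔU = −mB cosθ₂ + mB cosθ₁ = mB(cosθ₁ − cosθ₂).
W = (0.249)(0.141)·(cos30° − cos150°) = (0.03511)·(+1.7321) = 0.06081 J.

W ≈ 0.0608 J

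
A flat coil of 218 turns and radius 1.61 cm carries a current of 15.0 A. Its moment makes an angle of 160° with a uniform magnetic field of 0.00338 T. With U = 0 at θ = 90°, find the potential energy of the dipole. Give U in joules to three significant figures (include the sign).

m = NIA = NIπa² = 218·(15.0)·π·(0.0161)² = 2.663 A·m².
U = −m·B = −mB cosθ.
U = −(2.663)(0.00338)·cos160° = 0.008458 J.

U ≈ 0.00846 J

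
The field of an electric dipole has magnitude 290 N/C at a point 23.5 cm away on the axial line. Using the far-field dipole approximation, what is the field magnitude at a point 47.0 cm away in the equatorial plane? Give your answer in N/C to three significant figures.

E ≈ 18.1 N/C

Dipole fields scale as 1/r³ in the far field.
The axial field is twice the equatorial field at the same r, so the geometry factor is 1/2.
E₂ = E₁ · (1/2) · (r₁/r₂)³ = 290 · 0.5 · (23.5/47.0)³.
(r₁/r₂)³ = (0.5)³ = 0.125.
E₂ ≈ 18.12 N/C.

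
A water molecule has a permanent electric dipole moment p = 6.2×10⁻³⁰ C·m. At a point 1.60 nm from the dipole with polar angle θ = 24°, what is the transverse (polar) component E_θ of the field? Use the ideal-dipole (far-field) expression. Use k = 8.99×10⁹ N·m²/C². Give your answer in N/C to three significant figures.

E_θ ≈ 5.53×10⁶ N/C

For a dipole, E_θ = (kp sinθ)/r³.
kp/r³ = (8.99×10⁹)(6.20×10⁻³⁰)/(1.60×10⁻⁹)³ = 1.361×10⁷ N/C.
E_θ = 1.361×10⁷·sin24° = 5.535×10⁶ N/C.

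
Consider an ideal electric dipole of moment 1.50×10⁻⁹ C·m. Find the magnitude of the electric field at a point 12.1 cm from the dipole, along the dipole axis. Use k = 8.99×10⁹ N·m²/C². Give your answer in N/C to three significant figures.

On the dipole axis E = 2kp/r³.
E = 2·(8.99×10⁹)(1.50×10⁻⁹) / (0.121)³ = 1.522×10⁴ N/C.

E ≈ 1.52×10⁴ N/C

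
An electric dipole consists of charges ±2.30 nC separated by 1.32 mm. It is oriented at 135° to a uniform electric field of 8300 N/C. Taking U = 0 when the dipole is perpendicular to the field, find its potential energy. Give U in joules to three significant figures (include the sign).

U ≈ 1.78×10⁻⁸ J

Dipole moment p = qd = (2.30×10⁻⁹ C)(0.00132 m) = 3.036×10⁻¹² C·m.
U = −p·E = −pE cosθ.
U = −(3.036×10⁻¹²)(8300)·cos135° = 1.782×10⁻⁸ J.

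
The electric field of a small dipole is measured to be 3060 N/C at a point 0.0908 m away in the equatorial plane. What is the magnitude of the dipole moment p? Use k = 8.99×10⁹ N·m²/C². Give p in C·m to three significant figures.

p ≈ 2.55×10⁻¹⁰ C·m

In the equatorial plane E = kp/r³, so p = Er³/(k).
p = (3060)·(0.0908)³ / (8.99×10⁹) = 2.548×10⁻¹⁰ C·m.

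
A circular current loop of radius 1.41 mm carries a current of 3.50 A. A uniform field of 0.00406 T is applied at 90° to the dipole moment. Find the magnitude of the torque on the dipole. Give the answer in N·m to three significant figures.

τ ≈ 8.88×10⁻⁸ N·m

Magnetic moment m = IA = Iπa² = (3.50)·π·(0.00141)² = 2.186×10⁻⁵ A·m².
Torque on a magnetic dipole: τ = mB sinθ.
τ = (2.186×10⁻⁵)(0.00406)·sin90° = 8.875×10⁻⁸ N·m.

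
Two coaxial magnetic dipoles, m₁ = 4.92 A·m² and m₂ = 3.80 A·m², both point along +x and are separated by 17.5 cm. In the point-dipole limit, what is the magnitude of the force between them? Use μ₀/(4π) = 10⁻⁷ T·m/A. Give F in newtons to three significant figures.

F ≈ 0.0120 N

On-axis B of dipole 1: B = (μ₀/4π)·2m₁/r³. Force on dipole 2: F = m₂·dB/dr.
dB/dr = −(μ₀/4π)·6m₁/r⁴, so |F| = (μ₀/4π)·6m₁m₂/r⁴.
F = 6(10⁻⁷)(4.92)(3.80)/(0.175)⁴ = 0.01196 N.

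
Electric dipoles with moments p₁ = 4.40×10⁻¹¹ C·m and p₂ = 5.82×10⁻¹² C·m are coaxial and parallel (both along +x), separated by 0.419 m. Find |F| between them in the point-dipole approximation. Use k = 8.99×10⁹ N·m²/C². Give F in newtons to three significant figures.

F ≈ 4.48×10⁻¹⁰ N

On-axis field of dipole 1 at distance r: E = 2kp₁/r³. Force on dipole 2 is F = p₂·dE/dr (gradient along axis).
dE/dr = −6kp₁/r⁴, so |F| = 6kp₁p₂/r⁴ (attractive for aligned moments).
F = 6(8.99×10⁹)(4.40×10⁻¹¹)(5.82×10⁻¹²)/(0.419)⁴ = 4.482×10⁻¹⁰ N.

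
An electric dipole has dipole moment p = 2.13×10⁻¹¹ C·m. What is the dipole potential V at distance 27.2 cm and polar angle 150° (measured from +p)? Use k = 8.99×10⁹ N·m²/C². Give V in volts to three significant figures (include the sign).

The dipole potential is V = kp cosθ / r².
V = (8.99×10⁹)(2.13×10⁻¹¹)·cos150° / (0.272)² = -2.241 V.

V ≈ -2.24 V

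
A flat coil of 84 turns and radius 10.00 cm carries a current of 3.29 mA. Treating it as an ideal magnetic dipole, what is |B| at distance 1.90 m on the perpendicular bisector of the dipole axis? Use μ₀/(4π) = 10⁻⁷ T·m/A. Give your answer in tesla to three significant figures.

m = NIA = NIπa² = 84·(0.00329)·π·(0.100)² = 0.008682 A·m².
In the equatorial plane B = (μ₀/4π)·m/r³ (half the axial value).
B = (10⁻⁷)·(0.008682) / (1.90)³ = 1.266×10⁻¹⁰ T.

B ≈ 1.27×10⁻¹⁰ T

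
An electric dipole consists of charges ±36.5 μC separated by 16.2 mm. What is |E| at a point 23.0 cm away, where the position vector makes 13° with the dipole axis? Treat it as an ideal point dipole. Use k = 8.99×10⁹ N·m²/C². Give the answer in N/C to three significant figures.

Dipole moment p = qd = (3.65×10⁻⁵ C)(0.0162 m) = 5.913×10⁻⁷ C·m.
At angle θ the dipole field magnitude is E = (kp/r³)·√(1 + 3cos²θ).
kp/r³ = (8.99×10⁹)(5.913×10⁻⁷) / (0.230)³ = 4.369×10⁵ N/C.
√(1 + 3cos²13°) = √(1 + 3·0.9494) = √3.8482 ≈ 1.9617.
E ≈ 4.369×10⁵ × 1.962 = 8.571×10⁵ N/C.

E ≈ 8.57×10⁵ N/C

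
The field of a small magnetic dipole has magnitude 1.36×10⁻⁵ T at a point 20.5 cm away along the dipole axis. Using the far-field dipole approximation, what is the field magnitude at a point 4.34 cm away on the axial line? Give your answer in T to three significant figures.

B ≈ 0.00143 T

Dipole fields scale as 1/r³ in the far field; the geometry is the same at both points.
B₂ = B₁ · (r₁/r₂)³ = 1.36×10⁻⁵ · (20.5/4.34)³.
(r₁/r₂)³ = (4.724)³ = 105.4.
B₂ ≈ 0.001433 T.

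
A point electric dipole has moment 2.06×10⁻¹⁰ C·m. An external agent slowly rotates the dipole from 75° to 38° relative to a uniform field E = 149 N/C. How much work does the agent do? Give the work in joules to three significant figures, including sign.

W ≈ -1.62×10⁻⁸ J

W_ext = ΔU = U(θ₂) − U(θ₁) = −pE cosθ₂ − (−pE cosθ₁) = pE(cosθ₁ − cosθ₂).
W = (2.06×10⁻¹⁰)(149)·(cos75° − cos38°) = (3.069×10⁻⁸)·(-0.5292) = -1.624×10⁻⁸ J.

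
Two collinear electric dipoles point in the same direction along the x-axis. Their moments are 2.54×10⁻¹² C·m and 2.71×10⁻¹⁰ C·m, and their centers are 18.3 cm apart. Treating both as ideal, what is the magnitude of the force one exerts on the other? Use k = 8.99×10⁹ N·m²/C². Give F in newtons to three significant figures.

On-axis field of dipole 1 at distance r: E = 2kp₁/r³. Force on dipole 2 is F = p₂·dE/dr (gradient along axis).
dE/dr = −6kp₁/r⁴, so |F| = 6kp₁p₂/r⁴ (attractive for aligned moments).
F = 6(8.99×10⁹)(2.54×10⁻¹²)(2.71×10⁻¹⁰)/(0.183)⁴ = 3.311×10⁻⁸ N.

F ≈ 3.31×10⁻⁸ N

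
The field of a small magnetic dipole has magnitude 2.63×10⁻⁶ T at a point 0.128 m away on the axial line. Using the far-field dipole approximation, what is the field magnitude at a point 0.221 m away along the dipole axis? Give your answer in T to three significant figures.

Dipole fields scale as 1/r³ in the far field; the geometry is the same at both points.
B₂ = B₁ · (r₁/r₂)³ = 2.63×10⁻⁶ · (0.128/0.221)³.
(r₁/r₂)³ = (0.5792)³ = 0.1943.
B₂ ≈ 5.110×10⁻⁷ T.

B ≈ 5.11×10⁻⁷ T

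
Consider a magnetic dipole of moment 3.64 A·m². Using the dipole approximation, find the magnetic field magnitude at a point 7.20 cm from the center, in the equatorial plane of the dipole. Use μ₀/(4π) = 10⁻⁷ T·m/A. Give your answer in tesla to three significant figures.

In the equatorial plane B = (μ₀/4π)·m/r³ (half the axial value).
B = (10⁻⁷)·(3.64) / (0.0720)³ = 9.752×10⁻⁴ T.

B ≈ 9.75×10⁻⁴ T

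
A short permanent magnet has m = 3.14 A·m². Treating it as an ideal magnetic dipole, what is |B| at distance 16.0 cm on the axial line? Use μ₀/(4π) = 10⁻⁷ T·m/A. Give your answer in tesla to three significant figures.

B ≈ 1.53×10⁻⁴ T

On axis B = (μ₀/4π)·2m/r³.
B = 2·(10⁻⁷)·(3.14) / (0.160)³ = 1.533×10⁻⁴ T.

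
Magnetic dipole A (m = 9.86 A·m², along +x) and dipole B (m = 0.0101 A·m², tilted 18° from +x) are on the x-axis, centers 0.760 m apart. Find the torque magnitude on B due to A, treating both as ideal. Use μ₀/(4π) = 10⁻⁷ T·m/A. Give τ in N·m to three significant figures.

Dipole B is on the axis of dipole A, so B₁ there is axial: B₁ = (μ₀/4π)·2m₁/r³ along +x.
B₁ = 2(10⁻⁷)(9.86)/(0.760)³ = 4.492×10⁻⁶ T.
τ = m₂ B₁ sinθ.
τ = (0.0101)(4.492×10⁻⁶)·sin18° = 1.402×10⁻⁸ N·m.

τ ≈ 1.40×10⁻⁸ N·m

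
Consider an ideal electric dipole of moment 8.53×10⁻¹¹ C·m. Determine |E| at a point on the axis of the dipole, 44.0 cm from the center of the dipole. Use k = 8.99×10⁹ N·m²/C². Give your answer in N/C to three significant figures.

E ≈ 18.0 N/C

On the dipole axis E = 2kp/r³.
E = 2·(8.99×10⁹)(8.53×10⁻¹¹) / (0.440)³ = 18.00 N/C.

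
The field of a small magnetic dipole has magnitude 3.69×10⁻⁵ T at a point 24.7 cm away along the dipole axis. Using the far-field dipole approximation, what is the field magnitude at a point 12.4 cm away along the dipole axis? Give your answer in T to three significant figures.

Dipole fields scale as 1/r³ in the far field; the geometry is the same at both points.
B₂ = B₁ · (r₁/r₂)³ = 3.69×10⁻⁵ · (24.7/12.4)³.
(r₁/r₂)³ = (1.992)³ = 7.904.
B₂ ≈ 2.916×10⁻⁴ T.

B ≈ 2.92×10⁻⁴ T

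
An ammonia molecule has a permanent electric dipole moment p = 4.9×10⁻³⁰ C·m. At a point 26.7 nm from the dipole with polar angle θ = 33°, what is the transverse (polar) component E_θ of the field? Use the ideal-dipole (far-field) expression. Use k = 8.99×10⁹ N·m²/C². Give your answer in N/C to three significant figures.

For a dipole, E_θ = (kp sinθ)/r³.
kp/r³ = (8.99×10⁹)(4.90×10⁻³⁰)/(2.67×10⁻⁸)³ = 2314 N/C.
E_θ = 2314·sin33° = 1260 N/C.

E_θ ≈ 1260 N/C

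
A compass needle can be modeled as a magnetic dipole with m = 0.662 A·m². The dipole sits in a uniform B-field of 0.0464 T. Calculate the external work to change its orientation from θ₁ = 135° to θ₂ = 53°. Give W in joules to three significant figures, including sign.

W ≈ -0.0402 J

W_ext = ΔU = −mB cosθ₂ + mB cosθ₁ = mB(cosθ₁ − cosθ₂).
W = (0.662)(0.0464)·(cos135° − cos53°) = (0.03072)·(-1.3089) = -0.04021 J.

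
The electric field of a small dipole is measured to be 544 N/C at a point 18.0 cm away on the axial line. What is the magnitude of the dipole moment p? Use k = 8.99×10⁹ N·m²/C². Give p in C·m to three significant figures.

On axis E = 2kp/r³, so p = Er³/(2k).
p = (544)·(0.180)³ / (2·8.99×10⁹) = 1.765×10⁻¹⁰ C·m.

p ≈ 1.76×10⁻¹⁰ C·m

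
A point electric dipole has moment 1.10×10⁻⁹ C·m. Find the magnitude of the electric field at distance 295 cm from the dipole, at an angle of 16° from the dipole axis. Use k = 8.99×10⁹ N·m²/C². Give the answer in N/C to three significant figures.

At angle θ the dipole field magnitude is E = (kp/r³)·√(1 + 3cos²θ).
kp/r³ = (8.99×10⁹)(1.10×10⁻⁹) / (2.95)³ = 0.3852 N/C.
√(1 + 3cos²16°) = √(1 + 3·0.9240) = √3.7721 ≈ 1.9422.
E ≈ 0.3852 × 1.942 = 0.7481 N/C.

E ≈ 0.748 N/C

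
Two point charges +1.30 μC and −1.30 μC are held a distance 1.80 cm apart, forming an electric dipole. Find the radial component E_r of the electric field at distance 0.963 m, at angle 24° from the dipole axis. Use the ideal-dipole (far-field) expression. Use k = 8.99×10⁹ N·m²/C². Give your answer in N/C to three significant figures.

E_r ≈ 430 N/C

Dipole moment p = qd = (1.30×10⁻⁶ C)(0.0180 m) = 2.34×10⁻⁸ C·m.
For a dipole, E_r = (2kp cosθ)/r³.
kp/r³ = (8.99×10⁹)(2.34×10⁻⁸)/(0.963)³ = 235.6 N/C.
E_r = 2·235.6·cos24° = 430.4 N/C.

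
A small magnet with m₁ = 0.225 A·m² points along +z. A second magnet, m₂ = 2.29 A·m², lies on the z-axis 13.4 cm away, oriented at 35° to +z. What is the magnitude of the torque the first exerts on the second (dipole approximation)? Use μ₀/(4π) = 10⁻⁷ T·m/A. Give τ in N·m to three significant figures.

Dipole B is on the axis of dipole A, so B₁ there is axial: B₁ = (μ₀/4π)·2m₁/r³ along +z.
B₁ = 2(10⁻⁷)(0.225)/(0.134)³ = 1.870×10⁻⁵ T.
τ = m₂ B₁ sinθ.
τ = (2.29)(1.870×10⁻⁵)·sin35° = 2.457×10⁻⁵ N·m.

τ ≈ 2.46×10⁻⁵ N·m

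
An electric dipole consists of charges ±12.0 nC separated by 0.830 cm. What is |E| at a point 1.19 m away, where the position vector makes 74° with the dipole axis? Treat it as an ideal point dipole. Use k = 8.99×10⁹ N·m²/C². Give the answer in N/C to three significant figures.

E ≈ 0.589 N/C

Dipole moment p = qd = (1.20×10⁻⁸ C)(0.00830 m) = 9.96×10⁻¹¹ C·m.
At angle θ the dipole field magnitude is E = (kp/r³)·√(1 + 3cos²θ).
kp/r³ = (8.99×10⁹)(9.96×10⁻¹¹) / (1.19)³ = 0.5313 N/C.
√(1 + 3cos²74°) = √(1 + 3·0.0760) = √1.2279 ≈ 1.1081.
E ≈ 0.5313 × 1.108 = 0.5888 N/C.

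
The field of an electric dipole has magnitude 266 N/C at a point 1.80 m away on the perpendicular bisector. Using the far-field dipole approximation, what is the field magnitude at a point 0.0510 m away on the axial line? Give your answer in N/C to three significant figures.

E ≈ 2.34×10⁷ N/C

Dipole fields scale as 1/r³ in the far field.
The axial field is twice the equatorial field at the same r, so the geometry factor is 2/1.
E₂ = E₁ · (2/1) · (r₁/r₂)³ = 266 · 2 · (1.80/0.0510)³.
(r₁/r₂)³ = (35.29)³ = 4.396e+04.
E₂ ≈ 2.339×10⁷ N/C.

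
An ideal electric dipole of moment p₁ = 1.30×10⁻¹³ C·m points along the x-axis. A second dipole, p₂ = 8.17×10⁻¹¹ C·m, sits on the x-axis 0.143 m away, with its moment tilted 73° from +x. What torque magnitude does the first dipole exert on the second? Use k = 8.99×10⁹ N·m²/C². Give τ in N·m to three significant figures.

τ ≈ 6.25×10⁻¹¹ N·m

The second dipole sits on the axis of the first, so the field there is axial: E₁ = 2kp₁/r³ along +x.
E₁ = 2(8.99×10⁹)(1.30×10⁻¹³)/(0.143)³ = 0.7993 N/C.
Torque on the second dipole: τ = p₂ E₁ sinθ.
τ = (8.17×10⁻¹¹)(0.7993)·sin73° = 6.245×10⁻¹¹ N·m.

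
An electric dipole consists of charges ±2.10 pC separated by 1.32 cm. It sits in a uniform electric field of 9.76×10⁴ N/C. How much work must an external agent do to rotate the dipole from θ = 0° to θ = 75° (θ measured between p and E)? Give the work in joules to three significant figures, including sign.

Dipole moment p = qd = (2.10×10⁻¹² C)(0.0132 m) = 2.772×10⁻¹⁴ C·m.
W_ext = ΔU = U(θ₂) − U(θ₁) = −pE cosθ₂ − (−pE cosθ₁) = pE(cosθ₁ − cosθ₂).
W = (2.772×10⁻¹⁴)(9.76×10⁴)·(cos0° − cos75°) = (2.705×10⁻⁹)·(+0.7412) = 2.005×10⁻⁹ J.

W ≈ 2.01×10⁻⁹ J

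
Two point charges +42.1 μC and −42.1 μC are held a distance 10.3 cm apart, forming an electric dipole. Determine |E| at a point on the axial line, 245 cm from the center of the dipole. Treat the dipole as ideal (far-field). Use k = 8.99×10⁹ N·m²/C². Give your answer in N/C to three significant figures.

Dipole moment p = qd = (4.21×10⁻⁵ C)(0.103 m) = 4.336×10⁻⁶ C·m.
On the dipole axis E = 2kp/r³.
E = 2·(8.99×10⁹)(4.336×10⁻⁶) / (2.45)³ = 5301 N/C.

E ≈ 5300 N/C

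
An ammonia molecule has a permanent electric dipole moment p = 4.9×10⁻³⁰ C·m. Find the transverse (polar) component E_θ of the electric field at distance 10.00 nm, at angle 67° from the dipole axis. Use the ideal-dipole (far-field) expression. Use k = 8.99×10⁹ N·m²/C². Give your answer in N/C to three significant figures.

For a dipole, E_θ = (kp sinθ)/r³.
kp/r³ = (8.99×10⁹)(4.90×10⁻³⁰)/(1.00×10⁻⁸)³ = 4.405×10⁴ N/C.
E_θ = 4.405×10⁴·sin67° = 4.055×10⁴ N/C.

E_θ ≈ 4.05×10⁴ N/C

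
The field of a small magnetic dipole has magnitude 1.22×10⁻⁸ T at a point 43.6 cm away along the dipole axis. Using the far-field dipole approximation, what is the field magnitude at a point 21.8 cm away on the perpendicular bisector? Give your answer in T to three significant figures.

B ≈ 4.88×10⁻⁸ T

Dipole fields scale as 1/r³ in the far field.
The axial field is twice the equatorial field at the same r, so the geometry factor is 1/2.
B₂ = B₁ · (1/2) · (r₁/r₂)³ = 1.22×10⁻⁸ · 0.5 · (43.6/21.8)³.
(r₁/r₂)³ = (2)³ = 8.
B₂ ≈ 4.880×10⁻⁸ T.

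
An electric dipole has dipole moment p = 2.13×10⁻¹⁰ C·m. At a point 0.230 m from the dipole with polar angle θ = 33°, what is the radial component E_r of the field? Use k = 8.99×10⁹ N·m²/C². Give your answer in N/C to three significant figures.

For a dipole, E_r = (2kp cosθ)/r³.
kp/r³ = (8.99×10⁹)(2.13×10⁻¹⁰)/(0.230)³ = 157.4 N/C.
E_r = 2·157.4·cos33° = 264.0 N/C.

E_r ≈ 264 N/C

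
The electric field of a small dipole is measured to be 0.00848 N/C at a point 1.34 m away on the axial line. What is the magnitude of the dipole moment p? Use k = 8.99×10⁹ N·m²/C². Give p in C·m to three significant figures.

p ≈ 1.13×10⁻¹² C·m

On axis E = 2kp/r³, so p = Er³/(2k).
p = (0.00848)·(1.34)³ / (2·8.99×10⁹) = 1.135×10⁻¹² C·m.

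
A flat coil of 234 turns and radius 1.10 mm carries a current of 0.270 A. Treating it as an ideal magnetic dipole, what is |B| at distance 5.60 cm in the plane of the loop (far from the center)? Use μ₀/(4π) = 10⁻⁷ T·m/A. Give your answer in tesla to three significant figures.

m = NIA = NIπa² = 234·(0.270)·π·(0.00110)² = 2.402×10⁻⁴ A·m².
In the equatorial plane B = (μ₀/4π)·m/r³ (half the axial value).
B = (10⁻⁷)·(2.402×10⁻⁴) / (0.0560)³ = 1.368×10⁻⁷ T.

B ≈ 1.37×10⁻⁷ T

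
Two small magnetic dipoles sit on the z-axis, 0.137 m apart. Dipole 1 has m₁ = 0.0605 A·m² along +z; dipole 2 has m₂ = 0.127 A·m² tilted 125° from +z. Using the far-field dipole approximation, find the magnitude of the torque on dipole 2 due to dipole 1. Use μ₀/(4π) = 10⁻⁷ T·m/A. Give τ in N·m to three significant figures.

τ ≈ 4.90×10⁻⁷ N·m

Dipole B is on the axis of dipole A, so B₁ there is axial: B₁ = (μ₀/4π)·2m₁/r³ along +z.
B₁ = 2(10⁻⁷)(0.0605)/(0.137)³ = 4.706×10⁻⁶ T.
τ = m₂ B₁ sinθ.
τ = (0.127)(4.706×10⁻⁶)·sin125° = 4.895×10⁻⁷ N·m.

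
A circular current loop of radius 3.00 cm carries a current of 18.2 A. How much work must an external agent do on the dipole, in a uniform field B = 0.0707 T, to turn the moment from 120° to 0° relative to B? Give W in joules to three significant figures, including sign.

Magnetic moment m = IA = Iπa² = (18.2)·π·(0.0300)² = 0.05146 A·m².
W_ext = ΔU = −mB cosθ₂ + mB cosθ₁ = mB(cosθ₁ − cosθ₂).
W = (0.05146)(0.0707)·(cos120° − cos0°) = (0.003638)·(-1.5000) = -0.005457 J.

W ≈ -0.00546 J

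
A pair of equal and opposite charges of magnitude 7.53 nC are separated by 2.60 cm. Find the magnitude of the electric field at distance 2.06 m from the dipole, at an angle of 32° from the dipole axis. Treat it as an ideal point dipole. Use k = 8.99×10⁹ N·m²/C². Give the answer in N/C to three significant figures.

Dipole moment p = qd = (7.53×10⁻⁹ C)(0.0260 m) = 1.958×10⁻¹⁰ C·m.
At angle θ the dipole field magnitude is E = (kp/r³)·√(1 + 3cos²θ).
kp/r³ = (8.99×10⁹)(1.958×10⁻¹⁰) / (2.06)³ = 0.2014 N/C.
√(1 + 3cos²32°) = √(1 + 3·0.7192) = √3.1576 ≈ 1.7770.
E ≈ 0.2014 × 1.777 = 0.3578 N/C.

E ≈ 0.358 N/C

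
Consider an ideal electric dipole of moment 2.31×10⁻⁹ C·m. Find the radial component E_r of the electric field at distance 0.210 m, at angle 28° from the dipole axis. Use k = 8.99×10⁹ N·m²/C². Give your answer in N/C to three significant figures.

For a dipole, E_r = (2kp cosθ)/r³.
kp/r³ = (8.99×10⁹)(2.31×10⁻⁹)/(0.210)³ = 2242 N/C.
E_r = 2·2242·cos28° = 3960 N/C.

E_r ≈ 3960 N/C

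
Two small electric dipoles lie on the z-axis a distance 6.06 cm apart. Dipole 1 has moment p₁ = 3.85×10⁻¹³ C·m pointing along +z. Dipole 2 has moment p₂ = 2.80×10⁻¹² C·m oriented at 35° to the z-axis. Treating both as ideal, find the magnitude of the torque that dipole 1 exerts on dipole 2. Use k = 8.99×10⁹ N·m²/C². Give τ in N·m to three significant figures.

The second dipole sits on the axis of the first, so the field there is axial: E₁ = 2kp₁/r³ along +z.
E₁ = 2(8.99×10⁹)(3.85×10⁻¹³)/(0.0606)³ = 31.11 N/C.
Torque on the second dipole: τ = p₂ E₁ sinθ.
τ = (2.80×10⁻¹²)(31.11)·sin35° = 4.996×10⁻¹¹ N·m.

τ ≈ 5.00×10⁻¹¹ N·m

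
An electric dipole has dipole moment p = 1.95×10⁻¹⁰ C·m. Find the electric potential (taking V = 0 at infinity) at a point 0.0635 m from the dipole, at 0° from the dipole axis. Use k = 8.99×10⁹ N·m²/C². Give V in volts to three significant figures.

The dipole potential is V = kp cosθ / r².
V = (8.99×10⁹)(1.95×10⁻¹⁰)·cos0° / (0.0635)² = 434.8 V.

V ≈ 435 V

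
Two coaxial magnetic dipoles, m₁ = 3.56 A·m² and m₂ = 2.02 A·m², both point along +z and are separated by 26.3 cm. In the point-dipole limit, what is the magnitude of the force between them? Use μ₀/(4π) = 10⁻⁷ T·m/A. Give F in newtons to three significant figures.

F ≈ 9.02×10⁻⁴ N

On-axis B of dipole 1: B = (μ₀/4π)·2m₁/r³. Force on dipole 2: F = m₂·dB/dr.
dB/dr = −(μ₀/4π)·6m₁/r⁴, so |F| = (μ₀/4π)·6m₁m₂/r⁴.
F = 6(10⁻⁷)(3.56)(2.02)/(0.263)⁴ = 9.018×10⁻⁴ N.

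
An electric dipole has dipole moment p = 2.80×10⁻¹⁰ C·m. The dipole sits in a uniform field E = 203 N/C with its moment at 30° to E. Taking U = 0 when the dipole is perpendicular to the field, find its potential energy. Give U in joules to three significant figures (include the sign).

U = −p·E = −pE cosθ.
U = −(2.80×10⁻¹⁰)(203)·cos30° = -4.922×10⁻⁸ J.

U ≈ -4.92×10⁻⁸ J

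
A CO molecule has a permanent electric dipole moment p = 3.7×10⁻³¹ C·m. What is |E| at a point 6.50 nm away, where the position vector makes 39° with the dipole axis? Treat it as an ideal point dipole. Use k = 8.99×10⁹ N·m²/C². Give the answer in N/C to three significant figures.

At angle θ the dipole field magnitude is E = (kp/r³)·√(1 + 3cos²θ).
kp/r³ = (8.99×10⁹)(3.70×10⁻³¹) / (6.50×10⁻⁹)³ = 1.211×10⁴ N/C.
√(1 + 3cos²39°) = √(1 + 3·0.6040) = √2.8119 ≈ 1.6769.
E ≈ 1.211×10⁴ × 1.677 = 2.031×10⁴ N/C.

E ≈ 2.03×10⁴ N/C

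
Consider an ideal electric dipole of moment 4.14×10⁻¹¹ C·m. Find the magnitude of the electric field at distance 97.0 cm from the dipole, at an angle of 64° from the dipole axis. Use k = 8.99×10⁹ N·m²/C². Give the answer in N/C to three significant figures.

At angle θ the dipole field magnitude is E = (kp/r³)·√(1 + 3cos²θ).
kp/r³ = (8.99×10⁹)(4.14×10⁻¹¹) / (0.970)³ = 0.4078 N/C.
√(1 + 3cos²64°) = √(1 + 3·0.1922) = √1.5765 ≈ 1.2556.
E ≈ 0.4078 × 1.256 = 0.5120 N/C.

E ≈ 0.512 N/C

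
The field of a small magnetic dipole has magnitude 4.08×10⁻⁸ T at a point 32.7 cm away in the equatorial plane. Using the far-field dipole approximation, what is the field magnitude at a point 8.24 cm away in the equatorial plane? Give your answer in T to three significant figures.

B ≈ 2.55×10⁻⁶ T

Dipole fields scale as 1/r³ in the far field; the geometry is the same at both points.
B₂ = B₁ · (r₁/r₂)³ = 4.08×10⁻⁸ · (32.7/8.24)³.
(r₁/r₂)³ = (3.968)³ = 62.5.
B₂ ≈ 2.550×10⁻⁶ T.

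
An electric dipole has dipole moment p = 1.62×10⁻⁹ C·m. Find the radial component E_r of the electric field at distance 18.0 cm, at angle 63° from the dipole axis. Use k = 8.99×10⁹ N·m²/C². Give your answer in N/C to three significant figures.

For a dipole, E_r = (2kp cosθ)/r³.
kp/r³ = (8.99×10⁹)(1.62×10⁻⁹)/(0.180)³ = 2497 N/C.
E_r = 2·2497·cos63° = 2267 N/C.

E_r ≈ 2270 N/C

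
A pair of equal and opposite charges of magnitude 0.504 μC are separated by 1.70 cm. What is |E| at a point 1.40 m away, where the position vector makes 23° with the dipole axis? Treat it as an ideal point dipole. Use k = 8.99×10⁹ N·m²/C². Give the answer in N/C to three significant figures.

Dipole moment p = qd = (5.04×10⁻⁷ C)(0.0170 m) = 8.568×10⁻⁹ C·m.
At angle θ the dipole field magnitude is E = (kp/r³)·√(1 + 3cos²θ).
kp/r³ = (8.99×10⁹)(8.568×10⁻⁹) / (1.40)³ = 28.07 N/C.
√(1 + 3cos²23°) = √(1 + 3·0.8473) = √3.5420 ≈ 1.8820.
E ≈ 28.07 × 1.882 = 52.83 N/C.

E ≈ 52.8 N/C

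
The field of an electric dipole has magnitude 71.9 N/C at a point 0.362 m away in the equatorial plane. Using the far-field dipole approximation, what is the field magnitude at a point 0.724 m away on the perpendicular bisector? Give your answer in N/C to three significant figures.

E ≈ 8.99 N/C

Dipole fields scale as 1/r³ in the far field; the geometry is the same at both points.
E₂ = E₁ · (r₁/r₂)³ = 71.9 · (0.362/0.724)³.
(r₁/r₂)³ = (0.5)³ = 0.125.
E₂ ≈ 8.988 N/C.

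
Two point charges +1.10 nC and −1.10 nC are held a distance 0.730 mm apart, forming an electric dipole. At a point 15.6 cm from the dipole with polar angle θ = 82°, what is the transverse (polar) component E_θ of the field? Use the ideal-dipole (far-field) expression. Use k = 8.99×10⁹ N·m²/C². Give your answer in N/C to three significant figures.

Dipole moment p = qd = (1.10×10⁻⁹ C)(7.30×10⁻⁴ m) = 8.03×10⁻¹³ C·m.
For a dipole, E_θ = (kp sinθ)/r³.
kp/r³ = (8.99×10⁹)(8.03×10⁻¹³)/(0.156)³ = 1.902 N/C.
E_θ = 1.902·sin82° = 1.883 N/C.

E_θ ≈ 1.88 N/C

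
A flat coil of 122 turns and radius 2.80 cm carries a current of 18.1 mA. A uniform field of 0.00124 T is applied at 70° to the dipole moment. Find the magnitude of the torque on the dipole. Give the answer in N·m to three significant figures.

m = NIA = NIπa² = 122·(0.0181)·π·(0.0280)² = 0.005439 A·m².
Torque on a magnetic dipole: τ = mB sinθ.
τ = (0.005439)(0.00124)·sin70° = 6.338×10⁻⁶ N·m.

τ ≈ 6.34×10⁻⁶ N·m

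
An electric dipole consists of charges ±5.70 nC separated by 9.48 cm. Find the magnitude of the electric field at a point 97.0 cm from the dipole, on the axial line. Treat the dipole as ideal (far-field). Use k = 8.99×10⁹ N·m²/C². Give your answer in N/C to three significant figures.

E ≈ 10.6 N/C

Dipole moment p = qd = (5.70×10⁻⁹ C)(0.0948 m) = 5.404×10⁻¹⁰ C·m.
On the dipole axis E = 2kp/r³.
E = 2·(8.99×10⁹)(5.404×10⁻¹⁰) / (0.970)³ = 10.65 N/C.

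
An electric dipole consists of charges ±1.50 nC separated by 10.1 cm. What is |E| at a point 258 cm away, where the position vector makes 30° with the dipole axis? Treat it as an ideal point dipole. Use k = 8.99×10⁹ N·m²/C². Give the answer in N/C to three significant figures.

E ≈ 0.143 N/C

Dipole moment p = qd = (1.50×10⁻⁹ C)(0.101 m) = 1.515×10⁻¹⁰ C·m.
At angle θ the dipole field magnitude is E = (kp/r³)·√(1 + 3cos²θ).
kp/r³ = (8.99×10⁹)(1.515×10⁻¹⁰) / (2.58)³ = 0.07931 N/C.
√(1 + 3cos²30°) = √(1 + 3·0.7500) = √3.2500 ≈ 1.8028.
E ≈ 0.07931 × 1.803 = 0.1430 N/C.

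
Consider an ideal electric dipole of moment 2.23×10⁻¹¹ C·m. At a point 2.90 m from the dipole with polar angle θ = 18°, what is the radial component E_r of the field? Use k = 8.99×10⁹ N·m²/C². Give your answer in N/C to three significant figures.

E_r ≈ 0.0156 N/C

For a dipole, E_r = (2kp cosθ)/r³.
kp/r³ = (8.99×10⁹)(2.23×10⁻¹¹)/(2.90)³ = 0.008220 N/C.
E_r = 2·0.008220·cos18° = 0.01564 N/C.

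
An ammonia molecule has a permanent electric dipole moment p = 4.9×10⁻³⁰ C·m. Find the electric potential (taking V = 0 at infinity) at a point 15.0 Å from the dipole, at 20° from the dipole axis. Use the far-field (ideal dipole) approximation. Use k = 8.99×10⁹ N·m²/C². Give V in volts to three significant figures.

V ≈ 0.0184 V

The dipole potential is V = kp cosθ / r².
V = (8.99×10⁹)(4.90×10⁻³⁰)·cos20° / (1.50×10⁻⁹)² = 0.01840 V.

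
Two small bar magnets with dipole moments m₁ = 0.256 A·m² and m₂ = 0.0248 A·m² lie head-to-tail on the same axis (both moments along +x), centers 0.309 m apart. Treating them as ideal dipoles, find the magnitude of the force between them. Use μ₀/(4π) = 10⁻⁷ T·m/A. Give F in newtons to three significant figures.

On-axis B of dipole 1: B = (μ₀/4π)·2m₁/r³. Force on dipole 2: F = m₂·dB/dr.
dB/dr = −(μ₀/4π)·6m₁/r⁴, so |F| = (μ₀/4π)·6m₁m₂/r⁴.
F = 6(10⁻⁷)(0.256)(0.0248)/(0.309)⁴ = 4.178×10⁻⁷ N.

F ≈ 4.18×10⁻⁷ N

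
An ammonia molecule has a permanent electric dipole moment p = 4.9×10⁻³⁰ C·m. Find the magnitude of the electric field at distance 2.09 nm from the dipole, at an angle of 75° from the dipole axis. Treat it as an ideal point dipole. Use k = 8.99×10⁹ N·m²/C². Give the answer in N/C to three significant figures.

At angle θ the dipole field magnitude is E = (kp/r³)·√(1 + 3cos²θ).
kp/r³ = (8.99×10⁹)(4.90×10⁻³⁰) / (2.09×10⁻⁹)³ = 4.825×10⁶ N/C.
√(1 + 3cos²75°) = √(1 + 3·0.0670) = √1.2010 ≈ 1.0959.
E ≈ 4.825×10⁶ × 1.096 = 5.288×10⁶ N/C.

E ≈ 5.29×10⁶ N/C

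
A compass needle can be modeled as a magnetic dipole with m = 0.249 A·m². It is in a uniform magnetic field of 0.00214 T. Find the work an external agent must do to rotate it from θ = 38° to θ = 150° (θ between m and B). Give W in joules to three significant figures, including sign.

W_ext = ΔU = −mB cosθ₂ + mB cosθ₁ = mB(cosθ₁ − cosθ₂).
W = (0.249)(0.00214)·(cos38° − cos150°) = (5.329×10⁻⁴)·(+1.6540) = 8.814×10⁻⁴ J.

W ≈ 8.81×10⁻⁴ J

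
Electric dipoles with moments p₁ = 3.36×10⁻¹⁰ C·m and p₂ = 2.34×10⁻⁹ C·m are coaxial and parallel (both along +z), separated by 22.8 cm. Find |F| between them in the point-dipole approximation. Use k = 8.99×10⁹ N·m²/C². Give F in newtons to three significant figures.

F ≈ 1.57×10⁻⁵ N

On-axis field of dipole 1 at distance r: E = 2kp₁/r³. Force on dipole 2 is F = p₂·dE/dr (gradient along axis).
dE/dr = −6kp₁/r⁴, so |F| = 6kp₁p₂/r⁴ (attractive for aligned moments).
F = 6(8.99×10⁹)(3.36×10⁻¹⁰)(2.34×10⁻⁹)/(0.228)⁴ = 1.569×10⁻⁵ N.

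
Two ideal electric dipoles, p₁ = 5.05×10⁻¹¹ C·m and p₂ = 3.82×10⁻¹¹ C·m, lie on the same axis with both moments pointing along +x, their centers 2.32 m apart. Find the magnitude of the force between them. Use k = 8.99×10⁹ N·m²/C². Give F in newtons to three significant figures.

F ≈ 3.59×10⁻¹² N

On-axis field of dipole 1 at distance r: E = 2kp₁/r³. Force on dipole 2 is F = p₂·dE/dr (gradient along axis).
dE/dr = −6kp₁/r⁴, so |F| = 6kp₁p₂/r⁴ (attractive for aligned moments).
F = 6(8.99×10⁹)(5.05×10⁻¹¹)(3.82×10⁻¹¹)/(2.32)⁴ = 3.592×10⁻¹² N.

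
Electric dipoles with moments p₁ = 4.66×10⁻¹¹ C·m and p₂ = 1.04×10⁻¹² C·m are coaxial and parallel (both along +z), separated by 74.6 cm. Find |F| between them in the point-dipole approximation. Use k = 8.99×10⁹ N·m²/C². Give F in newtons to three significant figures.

F ≈ 8.44×10⁻¹² N

On-axis field of dipole 1 at distance r: E = 2kp₁/r³. Force on dipole 2 is F = p₂·dE/dr (gradient along axis).
dE/dr = −6kp₁/r⁴, so |F| = 6kp₁p₂/r⁴ (attractive for aligned moments).
F = 6(8.99×10⁹)(4.66×10⁻¹¹)(1.04×10⁻¹²)/(0.746)⁴ = 8.441×10⁻¹² N.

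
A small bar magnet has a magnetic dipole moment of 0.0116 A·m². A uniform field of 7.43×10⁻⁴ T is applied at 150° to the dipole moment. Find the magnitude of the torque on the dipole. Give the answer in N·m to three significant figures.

τ ≈ 4.31×10⁻⁶ N·m

Torque on a magnetic dipole: τ = mB sinθ.
τ = (0.0116)(7.43×10⁻⁴)·sin150° = 4.309×10⁻⁶ N·m.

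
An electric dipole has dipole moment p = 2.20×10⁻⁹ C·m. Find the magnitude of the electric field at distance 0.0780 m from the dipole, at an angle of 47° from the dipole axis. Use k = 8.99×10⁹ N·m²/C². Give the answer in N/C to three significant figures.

E ≈ 6.45×10⁴ N/C

At angle θ the dipole field magnitude is E = (kp/r³)·√(1 + 3cos²θ).
kp/r³ = (8.99×10⁹)(2.20×10⁻⁹) / (0.0780)³ = 4.168×10⁴ N/C.
√(1 + 3cos²47°) = √(1 + 3·0.4651) = √2.3954 ≈ 1.5477.
E ≈ 4.168×10⁴ × 1.548 = 6.450×10⁴ N/C.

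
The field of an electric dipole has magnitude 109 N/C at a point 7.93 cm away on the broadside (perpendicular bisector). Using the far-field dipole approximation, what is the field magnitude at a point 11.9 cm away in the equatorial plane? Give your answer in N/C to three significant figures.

E ≈ 32.3 N/C

Dipole fields scale as 1/r³ in the far field; the geometry is the same at both points.
E₂ = E₁ · (r₁/r₂)³ = 109 · (7.93/11.9)³.
(r₁/r₂)³ = (0.6664)³ = 0.2959.
E₂ ≈ 32.26 N/C.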